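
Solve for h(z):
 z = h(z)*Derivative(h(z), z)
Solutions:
 h(z) = -sqrt(C1 + z^2)
 h(z) = sqrt(C1 + z^2)


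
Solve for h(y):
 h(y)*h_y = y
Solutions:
 h(y) = -sqrt(C1 + y^2)
 h(y) = sqrt(C1 + y^2)


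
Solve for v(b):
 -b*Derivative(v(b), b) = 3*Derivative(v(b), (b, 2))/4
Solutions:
 v(b) = C1 + C2*erf(sqrt(6)*b/3)


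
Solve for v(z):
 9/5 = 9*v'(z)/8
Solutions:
 v(z) = C1 + 8*z/5


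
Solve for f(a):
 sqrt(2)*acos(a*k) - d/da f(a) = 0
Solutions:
 f(a) = C1 + sqrt(2)*Piecewise((a*acos(a*k) - sqrt(-a^2*k^2 + 1)/k, Ne(k, 0)), (pi*a/2, True))


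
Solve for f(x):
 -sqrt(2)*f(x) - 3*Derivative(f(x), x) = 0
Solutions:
 f(x) = C1*exp(-sqrt(2)*x/3)


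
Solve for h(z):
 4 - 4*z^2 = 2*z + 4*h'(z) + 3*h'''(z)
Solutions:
 h(z) = C1 + C2*sin(2*sqrt(3)*z/3) + C3*cos(2*sqrt(3)*z/3) - z^3/3 - z^2/4 + 5*z/2


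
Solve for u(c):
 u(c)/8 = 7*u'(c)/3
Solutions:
 u(c) = C1*exp(3*c/56)


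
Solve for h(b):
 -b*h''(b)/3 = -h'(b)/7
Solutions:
 h(b) = C1 + C2*b^(10/7)


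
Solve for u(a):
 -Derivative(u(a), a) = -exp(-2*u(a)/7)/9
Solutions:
 u(a) = 7*log(-sqrt(C1 + a)) - 7*log(21) + 7*log(14)/2
 u(a) = 7*log(C1 + a)/2 - 7*log(21) + 7*log(14)/2


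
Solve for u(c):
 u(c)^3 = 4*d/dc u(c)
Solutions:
 u(c) = -sqrt(2)*sqrt(-1/(C1 + c))
 u(c) = sqrt(2)*sqrt(-1/(C1 + c))


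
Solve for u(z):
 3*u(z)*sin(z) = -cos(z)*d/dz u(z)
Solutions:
 u(z) = C1*cos(z)^3


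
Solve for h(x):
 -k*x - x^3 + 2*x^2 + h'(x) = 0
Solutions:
 h(x) = C1 + k*x^2/2 + x^4/4 - 2*x^3/3


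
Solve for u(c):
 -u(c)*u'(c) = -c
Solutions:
 u(c) = -sqrt(C1 + c^2)
 u(c) = sqrt(C1 + c^2)


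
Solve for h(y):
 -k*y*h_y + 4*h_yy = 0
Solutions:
 h(y) = Piecewise((-sqrt(2)*sqrt(pi)*C1*erf(sqrt(2)*y*sqrt(-k)/4)/sqrt(-k) - C2, (k > 0) | (k < 0)), (-C1*y - C2, True))


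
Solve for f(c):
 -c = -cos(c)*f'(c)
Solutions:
 f(c) = C1 + Integral(c/cos(c), c)


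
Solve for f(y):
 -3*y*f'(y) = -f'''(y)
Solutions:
 f(y) = C1 + Integral(C2*airyai(3^(1/3)*y) + C3*airybi(3^(1/3)*y), y)


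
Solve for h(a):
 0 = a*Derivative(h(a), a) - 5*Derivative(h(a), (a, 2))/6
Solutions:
 h(a) = C1 + C2*erfi(sqrt(15)*a/5)


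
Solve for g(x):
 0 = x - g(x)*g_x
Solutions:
 g(x) = -sqrt(C1 + x^2)
 g(x) = sqrt(C1 + x^2)


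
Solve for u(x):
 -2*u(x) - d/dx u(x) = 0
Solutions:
 u(x) = C1*exp(-2*x)


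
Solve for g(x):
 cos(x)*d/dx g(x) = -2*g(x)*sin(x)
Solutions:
 g(x) = C1*cos(x)^2


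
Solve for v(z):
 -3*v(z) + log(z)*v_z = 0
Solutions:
 v(z) = C1*exp(3*li(z))


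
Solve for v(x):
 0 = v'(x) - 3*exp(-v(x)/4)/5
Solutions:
 v(x) = 4*log(C1 + 3*x/20)


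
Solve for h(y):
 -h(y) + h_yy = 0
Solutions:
 h(y) = C1*exp(-y) + C2*exp(y)


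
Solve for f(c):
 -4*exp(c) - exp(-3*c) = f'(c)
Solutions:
 f(c) = C1 - 4*exp(c) + exp(-3*c)/3


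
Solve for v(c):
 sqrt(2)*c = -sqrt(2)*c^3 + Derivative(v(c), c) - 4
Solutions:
 v(c) = C1 + sqrt(2)*c^4/4 + sqrt(2)*c^2/2 + 4*c


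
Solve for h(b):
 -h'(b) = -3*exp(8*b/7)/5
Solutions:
 h(b) = C1 + 21*exp(8*b/7)/40


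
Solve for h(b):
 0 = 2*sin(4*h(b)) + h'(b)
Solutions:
 h(b) = -acos((-C1 - exp(16*b))/(C1 - exp(16*b)))/4 + pi/2
 h(b) = acos((-C1 - exp(16*b))/(C1 - exp(16*b)))/4


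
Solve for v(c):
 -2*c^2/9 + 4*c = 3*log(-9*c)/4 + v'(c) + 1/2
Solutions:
 v(c) = C1 - 2*c^3/27 + 2*c^2 - 3*c*log(-c)/4 + c*(1 - 6*log(3))/4


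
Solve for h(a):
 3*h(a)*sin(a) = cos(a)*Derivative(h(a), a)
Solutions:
 h(a) = C1/cos(a)^3


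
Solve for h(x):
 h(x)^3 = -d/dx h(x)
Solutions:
 h(x) = -sqrt(2)*sqrt(-1/(C1 - x))/2
 h(x) = sqrt(2)*sqrt(-1/(C1 - x))/2


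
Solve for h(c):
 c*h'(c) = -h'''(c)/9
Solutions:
 h(c) = C1 + Integral(C2*airyai(-3^(2/3)*c) + C3*airybi(-3^(2/3)*c), c)


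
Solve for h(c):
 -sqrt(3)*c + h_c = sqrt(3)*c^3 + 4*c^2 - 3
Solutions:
 h(c) = C1 + sqrt(3)*c^4/4 + 4*c^3/3 + sqrt(3)*c^2/2 - 3*c


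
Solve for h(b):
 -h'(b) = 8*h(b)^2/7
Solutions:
 h(b) = 7/(C1 + 8*b)


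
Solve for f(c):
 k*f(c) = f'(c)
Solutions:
 f(c) = C1*exp(c*k)


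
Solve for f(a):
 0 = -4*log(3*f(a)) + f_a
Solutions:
 -Integral(1/(log(_y) + log(3)), (_y, f(a)))/4 = C1 - a


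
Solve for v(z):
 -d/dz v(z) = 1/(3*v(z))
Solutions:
 v(z) = -sqrt(C1 - 6*z)/3
 v(z) = sqrt(C1 - 6*z)/3


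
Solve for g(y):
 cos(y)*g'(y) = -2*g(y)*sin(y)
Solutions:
 g(y) = C1*cos(y)^2


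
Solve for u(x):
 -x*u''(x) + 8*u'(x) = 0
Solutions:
 u(x) = C1 + C2*x^9


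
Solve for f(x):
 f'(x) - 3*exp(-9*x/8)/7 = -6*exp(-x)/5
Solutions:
 f(x) = C1 + 6*exp(-x)/5 - 8*exp(-9*x/8)/21


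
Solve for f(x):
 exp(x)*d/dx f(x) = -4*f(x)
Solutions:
 f(x) = C1*exp(4*exp(-x))


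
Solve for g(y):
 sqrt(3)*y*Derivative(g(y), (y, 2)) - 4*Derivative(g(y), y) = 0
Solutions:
 g(y) = C1 + C2*y^(1 + 4*sqrt(3)/3)


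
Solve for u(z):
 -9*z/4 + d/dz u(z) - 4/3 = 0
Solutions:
 u(z) = C1 + 9*z^2/8 + 4*z/3


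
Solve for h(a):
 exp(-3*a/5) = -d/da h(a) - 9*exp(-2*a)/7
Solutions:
 h(a) = C1 + 9*exp(-2*a)/14 + 5*exp(-3*a/5)/3


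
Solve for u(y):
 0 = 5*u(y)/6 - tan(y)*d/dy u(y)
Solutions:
 u(y) = C1*sin(y)^(5/6)


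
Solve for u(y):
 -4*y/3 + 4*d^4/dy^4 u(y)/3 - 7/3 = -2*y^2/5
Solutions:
 u(y) = C1 + C2*y + C3*y^2 + C4*y^3 - y^6/1200 + y^5/120 + 7*y^4/96


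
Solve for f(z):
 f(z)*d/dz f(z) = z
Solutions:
 f(z) = -sqrt(C1 + z^2)
 f(z) = sqrt(C1 + z^2)


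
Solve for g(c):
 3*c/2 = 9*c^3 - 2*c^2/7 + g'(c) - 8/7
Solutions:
 g(c) = C1 - 9*c^4/4 + 2*c^3/21 + 3*c^2/4 + 8*c/7


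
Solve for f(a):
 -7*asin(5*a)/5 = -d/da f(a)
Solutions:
 f(a) = C1 + 7*a*asin(5*a)/5 + 7*sqrt(1 - 25*a^2)/25


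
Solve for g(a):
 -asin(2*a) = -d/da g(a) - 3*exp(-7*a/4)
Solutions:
 g(a) = C1 + a*asin(2*a) + sqrt(1 - 4*a^2)/2 + 12*exp(-7*a/4)/7


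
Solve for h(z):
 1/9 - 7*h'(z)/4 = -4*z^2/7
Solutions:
 h(z) = C1 + 16*z^3/147 + 4*z/63


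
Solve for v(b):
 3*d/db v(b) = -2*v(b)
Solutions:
 v(b) = C1*exp(-2*b/3)


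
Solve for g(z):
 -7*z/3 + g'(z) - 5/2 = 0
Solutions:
 g(z) = C1 + 7*z^2/6 + 5*z/2


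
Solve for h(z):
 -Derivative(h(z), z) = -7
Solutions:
 h(z) = C1 + 7*z


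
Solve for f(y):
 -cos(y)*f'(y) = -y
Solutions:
 f(y) = C1 + Integral(y/cos(y), y)


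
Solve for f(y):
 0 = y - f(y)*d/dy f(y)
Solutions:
 f(y) = -sqrt(C1 + y^2)
 f(y) = sqrt(C1 + y^2)


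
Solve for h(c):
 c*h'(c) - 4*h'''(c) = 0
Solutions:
 h(c) = C1 + Integral(C2*airyai(2^(1/3)*c/2) + C3*airybi(2^(1/3)*c/2), c)


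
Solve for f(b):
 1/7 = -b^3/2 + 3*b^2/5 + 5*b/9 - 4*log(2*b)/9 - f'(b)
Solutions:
 f(b) = C1 - b^4/8 + b^3/5 + 5*b^2/18 - 4*b*log(b)/9 - 4*b*log(2)/9 + 19*b/63


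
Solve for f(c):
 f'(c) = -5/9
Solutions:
 f(c) = C1 - 5*c/9


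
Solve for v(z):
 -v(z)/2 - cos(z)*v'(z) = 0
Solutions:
 v(z) = C1*(sin(z) - 1)^(1/4)/(sin(z) + 1)^(1/4)


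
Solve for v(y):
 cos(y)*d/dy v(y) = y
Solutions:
 v(y) = C1 + Integral(y/cos(y), y)


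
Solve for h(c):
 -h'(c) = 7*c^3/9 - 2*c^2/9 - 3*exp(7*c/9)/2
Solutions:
 h(c) = C1 - 7*c^4/36 + 2*c^3/27 + 27*exp(7*c/9)/14


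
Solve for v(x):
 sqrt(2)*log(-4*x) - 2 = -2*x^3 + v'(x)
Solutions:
 v(x) = C1 + x^4/2 + sqrt(2)*x*log(-x) + x*(-2 - sqrt(2) + 2*sqrt(2)*log(2))


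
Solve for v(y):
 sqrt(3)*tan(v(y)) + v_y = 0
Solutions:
 v(y) = pi - asin(C1*exp(-sqrt(3)*y))
 v(y) = asin(C1*exp(-sqrt(3)*y))


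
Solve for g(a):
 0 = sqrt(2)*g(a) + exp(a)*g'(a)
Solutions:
 g(a) = C1*exp(sqrt(2)*exp(-a))


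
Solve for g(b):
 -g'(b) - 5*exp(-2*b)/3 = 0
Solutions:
 g(b) = C1 + 5*exp(-2*b)/6


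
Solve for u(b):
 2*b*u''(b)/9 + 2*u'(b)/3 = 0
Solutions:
 u(b) = C1 + C2/b^2


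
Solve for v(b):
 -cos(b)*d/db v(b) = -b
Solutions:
 v(b) = C1 + Integral(b/cos(b), b)


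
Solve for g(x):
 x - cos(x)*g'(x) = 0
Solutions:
 g(x) = C1 + Integral(x/cos(x), x)


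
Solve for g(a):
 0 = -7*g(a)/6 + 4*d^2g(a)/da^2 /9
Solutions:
 g(a) = C1*exp(-sqrt(42)*a/4) + C2*exp(sqrt(42)*a/4)


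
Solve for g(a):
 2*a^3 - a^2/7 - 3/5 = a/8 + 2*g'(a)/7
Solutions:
 g(a) = C1 + 7*a^4/4 - a^3/6 - 7*a^2/32 - 21*a/10


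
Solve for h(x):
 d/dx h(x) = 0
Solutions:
 h(x) = C1


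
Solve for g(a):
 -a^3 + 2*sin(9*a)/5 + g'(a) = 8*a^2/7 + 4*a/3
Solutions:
 g(a) = C1 + a^4/4 + 8*a^3/21 + 2*a^2/3 + 2*cos(9*a)/45


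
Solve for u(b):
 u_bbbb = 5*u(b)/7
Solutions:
 u(b) = C1*exp(-5^(1/4)*7^(3/4)*b/7) + C2*exp(5^(1/4)*7^(3/4)*b/7) + C3*sin(5^(1/4)*7^(3/4)*b/7) + C4*cos(5^(1/4)*7^(3/4)*b/7)


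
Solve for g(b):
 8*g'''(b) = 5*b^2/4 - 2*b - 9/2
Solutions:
 g(b) = C1 + C2*b + C3*b^2 + b^5/384 - b^4/96 - 3*b^3/32


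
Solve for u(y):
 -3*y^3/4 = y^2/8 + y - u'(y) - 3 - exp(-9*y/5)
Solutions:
 u(y) = C1 + 3*y^4/16 + y^3/24 + y^2/2 - 3*y + 5*exp(-9*y/5)/9


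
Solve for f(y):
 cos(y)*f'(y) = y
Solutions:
 f(y) = C1 + Integral(y/cos(y), y)


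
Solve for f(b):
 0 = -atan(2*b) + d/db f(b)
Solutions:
 f(b) = C1 + b*atan(2*b) - log(4*b^2 + 1)/4


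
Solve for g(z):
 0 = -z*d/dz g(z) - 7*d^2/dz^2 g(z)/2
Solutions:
 g(z) = C1 + C2*erf(sqrt(7)*z/7)


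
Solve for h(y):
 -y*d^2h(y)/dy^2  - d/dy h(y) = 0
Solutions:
 h(y) = C1 + C2*log(y)


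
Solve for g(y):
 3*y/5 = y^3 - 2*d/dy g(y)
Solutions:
 g(y) = C1 + y^4/8 - 3*y^2/20


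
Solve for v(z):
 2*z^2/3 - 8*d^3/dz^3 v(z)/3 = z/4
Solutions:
 v(z) = C1 + C2*z + C3*z^2 + z^5/240 - z^4/256


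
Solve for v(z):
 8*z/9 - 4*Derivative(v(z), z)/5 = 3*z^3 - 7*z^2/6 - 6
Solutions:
 v(z) = C1 - 15*z^4/16 + 35*z^3/72 + 5*z^2/9 + 15*z/2


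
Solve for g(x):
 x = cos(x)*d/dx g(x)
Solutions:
 g(x) = C1 + Integral(x/cos(x), x)


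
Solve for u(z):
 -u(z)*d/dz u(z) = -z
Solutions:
 u(z) = -sqrt(C1 + z^2)
 u(z) = sqrt(C1 + z^2)


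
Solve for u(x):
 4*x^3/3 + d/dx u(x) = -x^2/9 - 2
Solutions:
 u(x) = C1 - x^4/3 - x^3/27 - 2*x


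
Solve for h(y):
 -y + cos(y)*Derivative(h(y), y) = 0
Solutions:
 h(y) = C1 + Integral(y/cos(y), y)


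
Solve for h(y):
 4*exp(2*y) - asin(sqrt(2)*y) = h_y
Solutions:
 h(y) = C1 - y*asin(sqrt(2)*y) - sqrt(2)*sqrt(1 - 2*y^2)/2 + 2*exp(2*y)


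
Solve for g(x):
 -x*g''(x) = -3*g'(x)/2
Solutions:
 g(x) = C1 + C2*x^(5/2)


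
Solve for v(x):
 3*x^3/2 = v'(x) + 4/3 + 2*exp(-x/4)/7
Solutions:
 v(x) = C1 + 3*x^4/8 - 4*x/3 + 8*exp(-x/4)/7


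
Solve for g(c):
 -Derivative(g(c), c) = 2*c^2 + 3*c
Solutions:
 g(c) = C1 - 2*c^3/3 - 3*c^2/2


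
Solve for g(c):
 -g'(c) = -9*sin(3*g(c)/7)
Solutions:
 -9*c + 7*log(cos(3*g(c)/7) - 1)/6 - 7*log(cos(3*g(c)/7) + 1)/6 = C1


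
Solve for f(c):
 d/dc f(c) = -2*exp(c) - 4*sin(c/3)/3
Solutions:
 f(c) = C1 - 2*exp(c) + 4*cos(c/3)


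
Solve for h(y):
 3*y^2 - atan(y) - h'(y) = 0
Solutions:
 h(y) = C1 + y^3 - y*atan(y) + log(y^2 + 1)/2


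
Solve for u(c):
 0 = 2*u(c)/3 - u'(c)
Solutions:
 u(c) = C1*exp(2*c/3)


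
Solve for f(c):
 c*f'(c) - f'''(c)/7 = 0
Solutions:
 f(c) = C1 + Integral(C2*airyai(7^(1/3)*c) + C3*airybi(7^(1/3)*c), c)


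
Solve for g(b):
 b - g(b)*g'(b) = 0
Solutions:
 g(b) = -sqrt(C1 + b^2)
 g(b) = sqrt(C1 + b^2)


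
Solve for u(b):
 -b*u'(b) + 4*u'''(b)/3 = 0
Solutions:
 u(b) = C1 + Integral(C2*airyai(6^(1/3)*b/2) + C3*airybi(6^(1/3)*b/2), b)


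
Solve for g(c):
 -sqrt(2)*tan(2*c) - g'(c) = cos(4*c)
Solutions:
 g(c) = C1 + sqrt(2)*log(cos(2*c))/2 - sin(4*c)/4


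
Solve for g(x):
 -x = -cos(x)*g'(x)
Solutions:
 g(x) = C1 + Integral(x/cos(x), x)


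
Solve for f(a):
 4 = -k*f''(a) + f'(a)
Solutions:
 f(a) = C1 + C2*exp(a/k) + 4*a


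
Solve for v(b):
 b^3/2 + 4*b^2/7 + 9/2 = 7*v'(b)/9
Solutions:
 v(b) = C1 + 9*b^4/56 + 12*b^3/49 + 81*b/14


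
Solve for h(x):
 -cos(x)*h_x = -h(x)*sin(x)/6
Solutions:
 h(x) = C1/cos(x)^(1/6)


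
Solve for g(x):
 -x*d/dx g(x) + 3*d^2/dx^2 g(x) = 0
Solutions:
 g(x) = C1 + C2*erfi(sqrt(6)*x/6)


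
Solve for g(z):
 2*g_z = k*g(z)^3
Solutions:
 g(z) = -sqrt(-1/(C1 + k*z))
 g(z) = sqrt(-1/(C1 + k*z))


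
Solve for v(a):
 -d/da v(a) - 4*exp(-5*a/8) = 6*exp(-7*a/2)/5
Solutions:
 v(a) = C1 + 12*exp(-7*a/2)/35 + 32*exp(-5*a/8)/5


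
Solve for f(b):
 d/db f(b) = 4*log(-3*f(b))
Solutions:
 -Integral(1/(log(-_y) + log(3)), (_y, f(b)))/4 = C1 - b


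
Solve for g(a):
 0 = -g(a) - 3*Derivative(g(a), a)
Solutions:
 g(a) = C1*exp(-a/3)


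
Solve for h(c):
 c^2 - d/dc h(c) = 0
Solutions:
 h(c) = C1 + c^3/3


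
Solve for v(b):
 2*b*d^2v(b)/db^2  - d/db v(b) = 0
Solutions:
 v(b) = C1 + C2*b^(3/2)


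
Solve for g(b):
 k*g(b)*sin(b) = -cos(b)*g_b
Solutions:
 g(b) = C1*exp(k*log(cos(b)))


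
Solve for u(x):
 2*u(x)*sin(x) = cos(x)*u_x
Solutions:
 u(x) = C1/cos(x)^2


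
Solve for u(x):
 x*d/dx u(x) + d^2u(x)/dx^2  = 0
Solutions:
 u(x) = C1 + C2*erf(sqrt(2)*x/2)


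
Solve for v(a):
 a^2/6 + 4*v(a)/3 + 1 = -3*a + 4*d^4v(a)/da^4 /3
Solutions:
 v(a) = C1*exp(-a) + C2*exp(a) + C3*sin(a) + C4*cos(a) - a^2/8 - 9*a/4 - 3/4


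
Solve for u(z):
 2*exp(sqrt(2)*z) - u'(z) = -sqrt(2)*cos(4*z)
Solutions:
 u(z) = C1 + sqrt(2)*exp(sqrt(2)*z) + sqrt(2)*sin(4*z)/4


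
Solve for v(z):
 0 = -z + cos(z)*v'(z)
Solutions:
 v(z) = C1 + Integral(z/cos(z), z)


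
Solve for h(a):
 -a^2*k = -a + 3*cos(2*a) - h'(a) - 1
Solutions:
 h(a) = C1 + a^3*k/3 - a^2/2 - a + 3*sin(2*a)/2


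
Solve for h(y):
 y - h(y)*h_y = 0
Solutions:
 h(y) = -sqrt(C1 + y^2)
 h(y) = sqrt(C1 + y^2)


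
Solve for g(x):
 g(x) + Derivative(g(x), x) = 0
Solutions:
 g(x) = C1*exp(-x)


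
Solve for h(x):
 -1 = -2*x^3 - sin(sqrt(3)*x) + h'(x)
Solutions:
 h(x) = C1 + x^4/2 - x - sqrt(3)*cos(sqrt(3)*x)/3


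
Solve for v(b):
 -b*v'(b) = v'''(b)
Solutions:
 v(b) = C1 + Integral(C2*airyai(-b) + C3*airybi(-b), b)


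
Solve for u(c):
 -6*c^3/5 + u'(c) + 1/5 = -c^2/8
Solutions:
 u(c) = C1 + 3*c^4/10 - c^3/24 - c/5


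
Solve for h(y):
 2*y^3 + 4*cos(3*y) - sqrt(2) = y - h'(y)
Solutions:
 h(y) = C1 - y^4/2 + y^2/2 + sqrt(2)*y - 4*sin(3*y)/3


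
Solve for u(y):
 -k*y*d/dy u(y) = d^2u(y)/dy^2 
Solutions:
 u(y) = Piecewise((-sqrt(2)*sqrt(pi)*C1*erf(sqrt(2)*sqrt(k)*y/2)/(2*sqrt(k)) - C2, (k > 0) | (k < 0)), (-C1*y - C2, True))


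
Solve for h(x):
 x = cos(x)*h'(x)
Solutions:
 h(x) = C1 + Integral(x/cos(x), x)


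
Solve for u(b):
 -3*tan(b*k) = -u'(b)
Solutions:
 u(b) = C1 + 3*Piecewise((-log(cos(b*k))/k, Ne(k, 0)), (0, True))


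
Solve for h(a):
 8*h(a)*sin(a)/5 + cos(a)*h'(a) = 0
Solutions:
 h(a) = C1*cos(a)^(8/5)


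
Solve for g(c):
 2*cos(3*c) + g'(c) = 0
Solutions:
 g(c) = C1 - 2*sin(3*c)/3


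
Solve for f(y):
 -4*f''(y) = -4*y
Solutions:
 f(y) = C1 + C2*y + y^3/6


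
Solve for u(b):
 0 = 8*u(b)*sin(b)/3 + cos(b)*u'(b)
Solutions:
 u(b) = C1*cos(b)^(8/3)


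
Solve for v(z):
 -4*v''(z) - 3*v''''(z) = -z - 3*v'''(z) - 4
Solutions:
 v(z) = C1 + C2*z + z^3/24 + 19*z^2/32 + (C3*sin(sqrt(39)*z/6) + C4*cos(sqrt(39)*z/6))*exp(z/2)


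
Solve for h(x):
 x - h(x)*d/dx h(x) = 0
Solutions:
 h(x) = -sqrt(C1 + x^2)
 h(x) = sqrt(C1 + x^2)


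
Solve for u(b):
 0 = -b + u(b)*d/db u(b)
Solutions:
 u(b) = -sqrt(C1 + b^2)
 u(b) = sqrt(C1 + b^2)


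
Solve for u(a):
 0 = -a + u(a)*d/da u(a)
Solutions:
 u(a) = -sqrt(C1 + a^2)
 u(a) = sqrt(C1 + a^2)


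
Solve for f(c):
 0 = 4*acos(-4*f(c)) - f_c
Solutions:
 Integral(1/acos(-4*_y), (_y, f(c))) = C1 + 4*c


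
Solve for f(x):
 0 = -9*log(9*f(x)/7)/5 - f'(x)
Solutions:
 5*Integral(1/(log(_y) - log(7) + 2*log(3)), (_y, f(x)))/9 = C1 - x


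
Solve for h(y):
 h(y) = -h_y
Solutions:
 h(y) = C1*exp(-y)


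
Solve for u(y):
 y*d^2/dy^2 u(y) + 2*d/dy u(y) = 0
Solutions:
 u(y) = C1 + C2/y


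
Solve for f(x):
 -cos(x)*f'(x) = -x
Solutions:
 f(x) = C1 + Integral(x/cos(x), x)


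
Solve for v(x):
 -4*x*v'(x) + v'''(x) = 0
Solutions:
 v(x) = C1 + Integral(C2*airyai(2^(2/3)*x) + C3*airybi(2^(2/3)*x), x)


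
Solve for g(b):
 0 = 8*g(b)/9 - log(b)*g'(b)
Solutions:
 g(b) = C1*exp(8*li(b)/9)


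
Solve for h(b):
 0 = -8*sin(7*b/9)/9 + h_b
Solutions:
 h(b) = C1 - 8*cos(7*b/9)/7


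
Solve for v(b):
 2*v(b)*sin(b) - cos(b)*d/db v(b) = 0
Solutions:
 v(b) = C1/cos(b)^2


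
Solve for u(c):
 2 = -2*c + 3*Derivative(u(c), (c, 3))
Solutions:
 u(c) = C1 + C2*c + C3*c^2 + c^4/36 + c^3/9


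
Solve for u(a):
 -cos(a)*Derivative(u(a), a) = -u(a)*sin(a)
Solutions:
 u(a) = C1/cos(a)


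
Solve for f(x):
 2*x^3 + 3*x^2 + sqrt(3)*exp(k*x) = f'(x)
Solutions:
 f(x) = C1 + x^4/2 + x^3 + sqrt(3)*exp(k*x)/k


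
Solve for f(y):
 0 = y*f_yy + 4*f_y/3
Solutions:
 f(y) = C1 + C2/y^(1/3)


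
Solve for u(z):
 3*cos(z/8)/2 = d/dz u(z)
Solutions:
 u(z) = C1 + 12*sin(z/8)


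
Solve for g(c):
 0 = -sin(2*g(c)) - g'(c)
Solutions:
 g(c) = pi - acos((-C1 - exp(4*c))/(C1 - exp(4*c)))/2
 g(c) = acos((-C1 - exp(4*c))/(C1 - exp(4*c)))/2


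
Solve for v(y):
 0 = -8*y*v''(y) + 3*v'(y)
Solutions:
 v(y) = C1 + C2*y^(11/8)


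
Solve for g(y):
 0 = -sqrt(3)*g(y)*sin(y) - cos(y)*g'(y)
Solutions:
 g(y) = C1*cos(y)^(sqrt(3))


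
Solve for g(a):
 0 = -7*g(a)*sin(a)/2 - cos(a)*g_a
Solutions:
 g(a) = C1*cos(a)^(7/2)


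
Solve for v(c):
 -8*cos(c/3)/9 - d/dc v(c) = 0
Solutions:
 v(c) = C1 - 8*sin(c/3)/3


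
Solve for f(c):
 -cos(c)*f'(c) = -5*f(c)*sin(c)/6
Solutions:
 f(c) = C1/cos(c)^(5/6)


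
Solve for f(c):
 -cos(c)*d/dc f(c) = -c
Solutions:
 f(c) = C1 + Integral(c/cos(c), c)


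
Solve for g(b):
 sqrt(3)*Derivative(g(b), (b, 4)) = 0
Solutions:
 g(b) = C1 + C2*b + C3*b^2 + C4*b^3


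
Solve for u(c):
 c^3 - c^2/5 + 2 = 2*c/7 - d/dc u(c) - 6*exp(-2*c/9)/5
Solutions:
 u(c) = C1 - c^4/4 + c^3/15 + c^2/7 - 2*c + 27*exp(-2*c/9)/5


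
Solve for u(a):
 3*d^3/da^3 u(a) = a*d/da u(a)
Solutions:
 u(a) = C1 + Integral(C2*airyai(3^(2/3)*a/3) + C3*airybi(3^(2/3)*a/3), a)


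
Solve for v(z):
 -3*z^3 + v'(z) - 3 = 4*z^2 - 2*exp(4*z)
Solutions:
 v(z) = C1 + 3*z^4/4 + 4*z^3/3 + 3*z - exp(4*z)/2


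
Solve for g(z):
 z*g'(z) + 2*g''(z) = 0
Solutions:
 g(z) = C1 + C2*erf(z/2)


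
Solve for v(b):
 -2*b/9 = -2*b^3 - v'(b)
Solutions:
 v(b) = C1 - b^4/2 + b^2/9


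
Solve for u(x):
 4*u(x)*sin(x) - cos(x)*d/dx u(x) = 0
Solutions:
 u(x) = C1/cos(x)^4


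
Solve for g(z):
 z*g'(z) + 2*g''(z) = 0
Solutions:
 g(z) = C1 + C2*erf(z/2)


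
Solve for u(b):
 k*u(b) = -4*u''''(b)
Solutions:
 u(b) = C1*exp(-sqrt(2)*b*(-k)^(1/4)/2) + C2*exp(sqrt(2)*b*(-k)^(1/4)/2) + C3*exp(-sqrt(2)*I*b*(-k)^(1/4)/2) + C4*exp(sqrt(2)*I*b*(-k)^(1/4)/2)


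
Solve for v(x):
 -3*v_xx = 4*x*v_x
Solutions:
 v(x) = C1 + C2*erf(sqrt(6)*x/3)


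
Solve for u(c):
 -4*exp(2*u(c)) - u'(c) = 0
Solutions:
 u(c) = log(-sqrt(-1/(C1 - 4*c))) - log(2)/2
 u(c) = log(-1/(C1 - 4*c))/2 - log(2)/2


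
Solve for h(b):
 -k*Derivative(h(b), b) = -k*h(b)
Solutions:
 h(b) = C1*exp(b)


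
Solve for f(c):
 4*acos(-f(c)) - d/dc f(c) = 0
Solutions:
 Integral(1/acos(-_y), (_y, f(c))) = C1 + 4*c


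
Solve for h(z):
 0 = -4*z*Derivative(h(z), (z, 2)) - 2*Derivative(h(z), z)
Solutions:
 h(z) = C1 + C2*sqrt(z)


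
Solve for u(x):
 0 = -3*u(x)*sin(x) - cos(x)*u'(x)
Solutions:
 u(x) = C1*cos(x)^3


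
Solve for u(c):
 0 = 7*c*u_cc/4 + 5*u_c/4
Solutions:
 u(c) = C1 + C2*c^(2/7)


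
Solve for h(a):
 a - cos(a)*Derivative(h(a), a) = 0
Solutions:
 h(a) = C1 + Integral(a/cos(a), a)


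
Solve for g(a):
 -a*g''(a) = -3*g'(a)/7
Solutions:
 g(a) = C1 + C2*a^(10/7)


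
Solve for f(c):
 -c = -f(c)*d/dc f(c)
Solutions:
 f(c) = -sqrt(C1 + c^2)
 f(c) = sqrt(C1 + c^2)


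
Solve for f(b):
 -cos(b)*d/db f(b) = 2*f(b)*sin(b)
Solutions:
 f(b) = C1*cos(b)^2


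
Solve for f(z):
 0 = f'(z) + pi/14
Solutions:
 f(z) = C1 - pi*z/14


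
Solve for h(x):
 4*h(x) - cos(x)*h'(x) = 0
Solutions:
 h(x) = C1*(sin(x)^2 + 2*sin(x) + 1)/(sin(x)^2 - 2*sin(x) + 1)


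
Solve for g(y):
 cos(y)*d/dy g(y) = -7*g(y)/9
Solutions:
 g(y) = C1*(sin(y) - 1)^(7/18)/(sin(y) + 1)^(7/18)


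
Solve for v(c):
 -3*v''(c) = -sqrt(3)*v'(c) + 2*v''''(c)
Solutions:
 v(c) = C1 + C2*exp(2^(1/3)*3^(1/6)*c*(-3^(2/3)*(3 + sqrt(15))^(1/3) + 3*2^(1/3)/(3 + sqrt(15))^(1/3))/12)*sin(6^(1/3)*c*(6^(1/3)/(3 + sqrt(15))^(1/3) + (3 + sqrt(15))^(1/3))/4) + C3*exp(2^(1/3)*3^(1/6)*c*(-3^(2/3)*(3 + sqrt(15))^(1/3) + 3*2^(1/3)/(3 + sqrt(15))^(1/3))/12)*cos(6^(1/3)*c*(6^(1/3)/(3 + sqrt(15))^(1/3) + (3 + sqrt(15))^(1/3))/4) + C4*exp(-2^(1/3)*3^(1/6)*c*(-3^(2/3)*(3 + sqrt(15))^(1/3) + 3*2^(1/3)/(3 + sqrt(15))^(1/3))/6)


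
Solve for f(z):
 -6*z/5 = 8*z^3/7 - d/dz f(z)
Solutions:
 f(z) = C1 + 2*z^4/7 + 3*z^2/5


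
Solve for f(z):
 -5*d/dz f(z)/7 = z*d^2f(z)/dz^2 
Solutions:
 f(z) = C1 + C2*z^(2/7)


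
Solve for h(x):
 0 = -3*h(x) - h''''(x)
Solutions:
 h(x) = (C1*sin(sqrt(2)*3^(1/4)*x/2) + C2*cos(sqrt(2)*3^(1/4)*x/2))*exp(-sqrt(2)*3^(1/4)*x/2) + (C3*sin(sqrt(2)*3^(1/4)*x/2) + C4*cos(sqrt(2)*3^(1/4)*x/2))*exp(sqrt(2)*3^(1/4)*x/2)


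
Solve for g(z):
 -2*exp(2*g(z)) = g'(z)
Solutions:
 g(z) = log(-sqrt(-1/(C1 - 2*z))) - log(2)/2
 g(z) = log(-1/(C1 - 2*z))/2 - log(2)/2


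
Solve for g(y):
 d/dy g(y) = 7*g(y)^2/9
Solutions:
 g(y) = -9/(C1 + 7*y)


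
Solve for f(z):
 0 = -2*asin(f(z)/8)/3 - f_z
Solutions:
 Integral(1/asin(_y/8), (_y, f(z))) = C1 - 2*z/3


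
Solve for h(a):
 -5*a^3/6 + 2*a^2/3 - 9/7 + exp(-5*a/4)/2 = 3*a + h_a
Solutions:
 h(a) = C1 - 5*a^4/24 + 2*a^3/9 - 3*a^2/2 - 9*a/7 - 2*exp(-5*a/4)/5


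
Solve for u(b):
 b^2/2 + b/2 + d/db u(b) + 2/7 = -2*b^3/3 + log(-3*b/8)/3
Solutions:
 u(b) = C1 - b^4/6 - b^3/6 - b^2/4 + b*log(-b)/3 + b*(-log(2) - 13/21 + log(3)/3)


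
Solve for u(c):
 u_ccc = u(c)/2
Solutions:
 u(c) = C3*exp(2^(2/3)*c/2) + (C1*sin(2^(2/3)*sqrt(3)*c/4) + C2*cos(2^(2/3)*sqrt(3)*c/4))*exp(-2^(2/3)*c/4)


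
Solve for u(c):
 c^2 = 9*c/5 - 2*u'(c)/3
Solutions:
 u(c) = C1 - c^3/2 + 27*c^2/20


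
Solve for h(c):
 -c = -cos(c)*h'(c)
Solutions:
 h(c) = C1 + Integral(c/cos(c), c)


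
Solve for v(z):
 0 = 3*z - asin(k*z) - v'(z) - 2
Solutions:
 v(z) = C1 + 3*z^2/2 - 2*z - Piecewise((z*asin(k*z) + sqrt(-k^2*z^2 + 1)/k, Ne(k, 0)), (0, True))


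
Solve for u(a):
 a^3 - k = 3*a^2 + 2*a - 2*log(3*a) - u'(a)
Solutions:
 u(a) = C1 - a^4/4 + a^3 + a^2 + a*k - 2*a*log(a) - a*log(9) + 2*a


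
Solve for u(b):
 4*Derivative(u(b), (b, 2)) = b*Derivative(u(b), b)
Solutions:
 u(b) = C1 + C2*erfi(sqrt(2)*b/4)


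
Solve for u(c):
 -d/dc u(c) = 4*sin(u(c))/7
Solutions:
 4*c/7 + log(cos(u(c)) - 1)/2 - log(cos(u(c)) + 1)/2 = C1


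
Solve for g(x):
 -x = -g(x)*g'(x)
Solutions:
 g(x) = -sqrt(C1 + x^2)
 g(x) = sqrt(C1 + x^2)


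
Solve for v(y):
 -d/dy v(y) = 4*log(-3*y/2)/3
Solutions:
 v(y) = C1 - 4*y*log(-y)/3 + 4*y*(-log(3) + log(2) + 1)/3


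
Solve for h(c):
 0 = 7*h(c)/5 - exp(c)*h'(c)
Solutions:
 h(c) = C1*exp(-7*exp(-c)/5)


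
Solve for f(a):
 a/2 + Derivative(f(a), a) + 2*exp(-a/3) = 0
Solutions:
 f(a) = C1 - a^2/4 + 6*exp(-a/3)


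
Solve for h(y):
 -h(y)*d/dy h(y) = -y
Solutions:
 h(y) = -sqrt(C1 + y^2)
 h(y) = sqrt(C1 + y^2)


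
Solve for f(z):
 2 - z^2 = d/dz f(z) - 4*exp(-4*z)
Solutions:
 f(z) = C1 - z^3/3 + 2*z - exp(-4*z)


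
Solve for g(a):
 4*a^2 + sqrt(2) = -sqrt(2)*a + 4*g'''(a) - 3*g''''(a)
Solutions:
 g(a) = C1 + C2*a + C3*a^2 + C4*exp(4*a/3) + a^5/60 + a^4*(sqrt(2) + 6)/96 + a^3*(7*sqrt(2) + 18)/96


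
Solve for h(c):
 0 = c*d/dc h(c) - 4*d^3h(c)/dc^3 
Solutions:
 h(c) = C1 + Integral(C2*airyai(2^(1/3)*c/2) + C3*airybi(2^(1/3)*c/2), c)


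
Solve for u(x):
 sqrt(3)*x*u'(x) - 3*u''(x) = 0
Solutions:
 u(x) = C1 + C2*erfi(sqrt(2)*3^(3/4)*x/6)


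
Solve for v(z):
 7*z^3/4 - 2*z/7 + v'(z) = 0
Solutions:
 v(z) = C1 - 7*z^4/16 + z^2/7


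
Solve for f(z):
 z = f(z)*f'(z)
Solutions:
 f(z) = -sqrt(C1 + z^2)
 f(z) = sqrt(C1 + z^2)


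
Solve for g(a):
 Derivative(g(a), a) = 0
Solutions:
 g(a) = C1


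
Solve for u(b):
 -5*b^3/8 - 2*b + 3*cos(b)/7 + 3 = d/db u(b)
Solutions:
 u(b) = C1 - 5*b^4/32 - b^2 + 3*b + 3*sin(b)/7


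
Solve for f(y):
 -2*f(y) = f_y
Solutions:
 f(y) = C1*exp(-2*y)


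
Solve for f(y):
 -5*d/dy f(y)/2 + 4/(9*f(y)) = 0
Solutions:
 f(y) = -sqrt(C1 + 80*y)/15
 f(y) = sqrt(C1 + 80*y)/15


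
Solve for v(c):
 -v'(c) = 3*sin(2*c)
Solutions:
 v(c) = C1 + 3*cos(2*c)/2


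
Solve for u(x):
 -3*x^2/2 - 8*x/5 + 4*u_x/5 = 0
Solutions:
 u(x) = C1 + 5*x^3/8 + x^2


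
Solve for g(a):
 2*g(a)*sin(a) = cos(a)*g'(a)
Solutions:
 g(a) = C1/cos(a)^2


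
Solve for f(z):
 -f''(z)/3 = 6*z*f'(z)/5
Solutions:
 f(z) = C1 + C2*erf(3*sqrt(5)*z/5)


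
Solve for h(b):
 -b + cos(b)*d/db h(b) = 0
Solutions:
 h(b) = C1 + Integral(b/cos(b), b)


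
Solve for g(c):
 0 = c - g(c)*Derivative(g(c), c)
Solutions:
 g(c) = -sqrt(C1 + c^2)
 g(c) = sqrt(C1 + c^2)


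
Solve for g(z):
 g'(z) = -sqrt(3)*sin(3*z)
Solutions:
 g(z) = C1 + sqrt(3)*cos(3*z)/3


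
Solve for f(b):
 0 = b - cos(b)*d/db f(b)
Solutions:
 f(b) = C1 + Integral(b/cos(b), b)


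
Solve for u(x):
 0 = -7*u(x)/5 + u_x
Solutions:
 u(x) = C1*exp(7*x/5)


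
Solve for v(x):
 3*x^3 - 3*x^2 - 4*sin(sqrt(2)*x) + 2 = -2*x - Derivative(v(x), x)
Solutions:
 v(x) = C1 - 3*x^4/4 + x^3 - x^2 - 2*x - 2*sqrt(2)*cos(sqrt(2)*x)


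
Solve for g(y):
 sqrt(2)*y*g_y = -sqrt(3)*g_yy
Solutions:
 g(y) = C1 + C2*erf(6^(3/4)*y/6)


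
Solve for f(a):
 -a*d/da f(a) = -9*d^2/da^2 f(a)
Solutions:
 f(a) = C1 + C2*erfi(sqrt(2)*a/6)


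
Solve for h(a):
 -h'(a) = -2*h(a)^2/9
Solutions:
 h(a) = -9/(C1 + 2*a)


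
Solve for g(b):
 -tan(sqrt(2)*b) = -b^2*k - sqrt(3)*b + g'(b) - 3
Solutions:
 g(b) = C1 + b^3*k/3 + sqrt(3)*b^2/2 + 3*b + sqrt(2)*log(cos(sqrt(2)*b))/2


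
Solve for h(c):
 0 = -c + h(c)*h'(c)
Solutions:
 h(c) = -sqrt(C1 + c^2)
 h(c) = sqrt(C1 + c^2)


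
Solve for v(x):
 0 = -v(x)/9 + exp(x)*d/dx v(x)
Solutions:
 v(x) = C1*exp(-exp(-x)/9)


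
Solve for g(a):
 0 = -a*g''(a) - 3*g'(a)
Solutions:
 g(a) = C1 + C2/a^2


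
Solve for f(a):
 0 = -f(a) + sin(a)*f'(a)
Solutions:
 f(a) = C1*sqrt(cos(a) - 1)/sqrt(cos(a) + 1)


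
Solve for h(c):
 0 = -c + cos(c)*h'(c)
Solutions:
 h(c) = C1 + Integral(c/cos(c), c)


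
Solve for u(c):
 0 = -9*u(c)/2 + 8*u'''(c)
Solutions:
 u(c) = C3*exp(6^(2/3)*c/4) + (C1*sin(3*2^(2/3)*3^(1/6)*c/8) + C2*cos(3*2^(2/3)*3^(1/6)*c/8))*exp(-6^(2/3)*c/8)


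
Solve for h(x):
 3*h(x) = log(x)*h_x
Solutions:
 h(x) = C1*exp(3*li(x))


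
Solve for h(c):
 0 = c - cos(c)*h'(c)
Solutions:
 h(c) = C1 + Integral(c/cos(c), c)


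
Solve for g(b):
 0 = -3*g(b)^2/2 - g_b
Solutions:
 g(b) = 2/(C1 + 3*b)


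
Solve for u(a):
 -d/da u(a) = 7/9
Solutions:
 u(a) = C1 - 7*a/9


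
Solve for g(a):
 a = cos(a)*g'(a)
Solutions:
 g(a) = C1 + Integral(a/cos(a), a)


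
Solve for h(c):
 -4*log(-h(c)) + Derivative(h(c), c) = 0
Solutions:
 -li(-h(c)) = C1 + 4*c


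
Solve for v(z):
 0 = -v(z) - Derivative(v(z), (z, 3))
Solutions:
 v(z) = C3*exp(-z) + (C1*sin(sqrt(3)*z/2) + C2*cos(sqrt(3)*z/2))*exp(z/2)


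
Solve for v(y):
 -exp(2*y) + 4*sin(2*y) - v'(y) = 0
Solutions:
 v(y) = C1 - exp(2*y)/2 - 2*cos(2*y)


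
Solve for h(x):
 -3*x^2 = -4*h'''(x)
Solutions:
 h(x) = C1 + C2*x + C3*x^2 + x^5/80


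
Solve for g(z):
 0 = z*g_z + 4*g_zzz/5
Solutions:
 g(z) = C1 + Integral(C2*airyai(-10^(1/3)*z/2) + C3*airybi(-10^(1/3)*z/2), z)


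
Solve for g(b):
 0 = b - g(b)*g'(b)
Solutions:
 g(b) = -sqrt(C1 + b^2)
 g(b) = sqrt(C1 + b^2)


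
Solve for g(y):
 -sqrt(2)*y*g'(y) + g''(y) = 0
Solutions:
 g(y) = C1 + C2*erfi(2^(3/4)*y/2)


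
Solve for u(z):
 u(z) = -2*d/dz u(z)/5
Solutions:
 u(z) = C1*exp(-5*z/2)


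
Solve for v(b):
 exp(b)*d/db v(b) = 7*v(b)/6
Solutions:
 v(b) = C1*exp(-7*exp(-b)/6)


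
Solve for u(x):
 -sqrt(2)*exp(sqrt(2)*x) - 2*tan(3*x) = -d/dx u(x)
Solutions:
 u(x) = C1 + exp(sqrt(2)*x) - 2*log(cos(3*x))/3


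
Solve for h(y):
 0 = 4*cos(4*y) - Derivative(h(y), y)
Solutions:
 h(y) = C1 + sin(4*y)


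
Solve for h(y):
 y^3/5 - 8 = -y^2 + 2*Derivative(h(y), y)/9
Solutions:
 h(y) = C1 + 9*y^4/40 + 3*y^3/2 - 36*y


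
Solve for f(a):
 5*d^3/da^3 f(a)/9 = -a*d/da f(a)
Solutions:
 f(a) = C1 + Integral(C2*airyai(-15^(2/3)*a/5) + C3*airybi(-15^(2/3)*a/5), a)


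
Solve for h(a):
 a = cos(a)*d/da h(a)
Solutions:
 h(a) = C1 + Integral(a/cos(a), a)


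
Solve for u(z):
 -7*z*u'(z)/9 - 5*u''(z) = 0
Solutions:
 u(z) = C1 + C2*erf(sqrt(70)*z/30)


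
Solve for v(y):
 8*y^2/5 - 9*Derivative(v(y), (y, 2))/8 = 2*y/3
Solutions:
 v(y) = C1 + C2*y + 16*y^4/135 - 8*y^3/81


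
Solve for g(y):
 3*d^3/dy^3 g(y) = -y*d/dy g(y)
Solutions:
 g(y) = C1 + Integral(C2*airyai(-3^(2/3)*y/3) + C3*airybi(-3^(2/3)*y/3), y)


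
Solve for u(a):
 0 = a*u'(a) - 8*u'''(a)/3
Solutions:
 u(a) = C1 + Integral(C2*airyai(3^(1/3)*a/2) + C3*airybi(3^(1/3)*a/2), a)


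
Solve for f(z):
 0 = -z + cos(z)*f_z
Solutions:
 f(z) = C1 + Integral(z/cos(z), z)


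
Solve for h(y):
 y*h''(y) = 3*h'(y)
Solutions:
 h(y) = C1 + C2*y^4


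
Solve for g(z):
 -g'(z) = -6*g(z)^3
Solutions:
 g(z) = -sqrt(2)*sqrt(-1/(C1 + 6*z))/2
 g(z) = sqrt(2)*sqrt(-1/(C1 + 6*z))/2


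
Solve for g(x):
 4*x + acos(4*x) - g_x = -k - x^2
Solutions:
 g(x) = C1 + k*x + x^3/3 + 2*x^2 + x*acos(4*x) - sqrt(1 - 16*x^2)/4


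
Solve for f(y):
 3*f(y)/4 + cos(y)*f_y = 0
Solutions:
 f(y) = C1*(sin(y) - 1)^(3/8)/(sin(y) + 1)^(3/8)


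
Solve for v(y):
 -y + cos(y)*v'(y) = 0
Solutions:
 v(y) = C1 + Integral(y/cos(y), y)


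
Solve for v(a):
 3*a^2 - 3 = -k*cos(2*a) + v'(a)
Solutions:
 v(a) = C1 + a^3 - 3*a + k*sin(2*a)/2


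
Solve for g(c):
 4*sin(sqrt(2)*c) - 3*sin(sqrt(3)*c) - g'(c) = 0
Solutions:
 g(c) = C1 - 2*sqrt(2)*cos(sqrt(2)*c) + sqrt(3)*cos(sqrt(3)*c)


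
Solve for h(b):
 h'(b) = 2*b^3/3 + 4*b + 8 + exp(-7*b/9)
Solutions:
 h(b) = C1 + b^4/6 + 2*b^2 + 8*b - 9*exp(-7*b/9)/7


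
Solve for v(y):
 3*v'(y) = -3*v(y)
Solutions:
 v(y) = C1*exp(-y)


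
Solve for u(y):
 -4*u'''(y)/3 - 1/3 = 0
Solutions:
 u(y) = C1 + C2*y + C3*y^2 - y^3/24


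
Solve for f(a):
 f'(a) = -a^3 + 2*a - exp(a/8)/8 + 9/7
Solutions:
 f(a) = C1 - a^4/4 + a^2 + 9*a/7 - exp(a)^(1/8)


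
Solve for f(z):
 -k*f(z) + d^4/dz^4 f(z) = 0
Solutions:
 f(z) = C1*exp(-k^(1/4)*z) + C2*exp(k^(1/4)*z) + C3*exp(-I*k^(1/4)*z) + C4*exp(I*k^(1/4)*z)


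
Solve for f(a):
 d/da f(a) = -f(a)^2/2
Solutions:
 f(a) = 2/(C1 + a)


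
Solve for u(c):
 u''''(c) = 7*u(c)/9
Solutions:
 u(c) = C1*exp(-sqrt(3)*7^(1/4)*c/3) + C2*exp(sqrt(3)*7^(1/4)*c/3) + C3*sin(sqrt(3)*7^(1/4)*c/3) + C4*cos(sqrt(3)*7^(1/4)*c/3)


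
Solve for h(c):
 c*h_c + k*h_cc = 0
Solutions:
 h(c) = C1 + C2*sqrt(k)*erf(sqrt(2)*c*sqrt(1/k)/2)


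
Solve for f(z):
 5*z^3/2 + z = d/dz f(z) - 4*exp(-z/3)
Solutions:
 f(z) = C1 + 5*z^4/8 + z^2/2 - 12*exp(-z/3)


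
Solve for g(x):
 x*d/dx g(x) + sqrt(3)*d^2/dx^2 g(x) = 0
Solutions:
 g(x) = C1 + C2*erf(sqrt(2)*3^(3/4)*x/6)


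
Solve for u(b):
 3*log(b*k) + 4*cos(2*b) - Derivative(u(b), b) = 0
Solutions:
 u(b) = C1 + 3*b*log(b*k) - 3*b + 2*sin(2*b)


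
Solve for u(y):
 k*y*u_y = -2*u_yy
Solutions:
 u(y) = Piecewise((-sqrt(pi)*C1*erf(sqrt(k)*y/2)/sqrt(k) - C2, (k > 0) | (k < 0)), (-C1*y - C2, True))


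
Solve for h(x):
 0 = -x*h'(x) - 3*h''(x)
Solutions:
 h(x) = C1 + C2*erf(sqrt(6)*x/6)


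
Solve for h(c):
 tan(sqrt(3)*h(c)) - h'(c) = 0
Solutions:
 h(c) = sqrt(3)*(pi - asin(C1*exp(sqrt(3)*c)))/3
 h(c) = sqrt(3)*asin(C1*exp(sqrt(3)*c))/3


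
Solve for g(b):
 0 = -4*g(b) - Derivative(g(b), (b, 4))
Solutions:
 g(b) = (C1*sin(b) + C2*cos(b))*exp(-b) + (C3*sin(b) + C4*cos(b))*exp(b)


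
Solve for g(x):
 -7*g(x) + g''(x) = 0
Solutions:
 g(x) = C1*exp(-sqrt(7)*x) + C2*exp(sqrt(7)*x)


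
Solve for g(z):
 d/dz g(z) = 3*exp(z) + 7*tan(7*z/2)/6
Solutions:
 g(z) = C1 + 3*exp(z) - log(cos(7*z/2))/3


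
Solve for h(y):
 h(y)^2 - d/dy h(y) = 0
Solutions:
 h(y) = -1/(C1 + y)


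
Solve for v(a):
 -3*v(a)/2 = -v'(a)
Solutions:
 v(a) = C1*exp(3*a/2)


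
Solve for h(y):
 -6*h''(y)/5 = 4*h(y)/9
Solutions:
 h(y) = C1*sin(sqrt(30)*y/9) + C2*cos(sqrt(30)*y/9)


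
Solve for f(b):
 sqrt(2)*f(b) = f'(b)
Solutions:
 f(b) = C1*exp(sqrt(2)*b)


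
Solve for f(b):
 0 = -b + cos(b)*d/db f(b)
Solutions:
 f(b) = C1 + Integral(b/cos(b), b)


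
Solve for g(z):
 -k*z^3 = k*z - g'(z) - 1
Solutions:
 g(z) = C1 + k*z^4/4 + k*z^2/2 - z


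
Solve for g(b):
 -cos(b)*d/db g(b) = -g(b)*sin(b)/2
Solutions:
 g(b) = C1/sqrt(cos(b))


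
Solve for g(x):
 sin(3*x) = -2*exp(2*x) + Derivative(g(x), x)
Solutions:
 g(x) = C1 + exp(2*x) - cos(3*x)/3


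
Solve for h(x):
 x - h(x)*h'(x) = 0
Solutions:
 h(x) = -sqrt(C1 + x^2)
 h(x) = sqrt(C1 + x^2)


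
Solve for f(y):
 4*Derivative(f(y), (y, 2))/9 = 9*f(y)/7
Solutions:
 f(y) = C1*exp(-9*sqrt(7)*y/14) + C2*exp(9*sqrt(7)*y/14)


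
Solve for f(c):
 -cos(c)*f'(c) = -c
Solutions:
 f(c) = C1 + Integral(c/cos(c), c)


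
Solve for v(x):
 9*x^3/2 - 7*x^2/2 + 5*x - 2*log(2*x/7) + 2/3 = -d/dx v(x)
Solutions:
 v(x) = C1 - 9*x^4/8 + 7*x^3/6 - 5*x^2/2 + 2*x*log(x) - 2*x*log(7) - 8*x/3 + 2*x*log(2)


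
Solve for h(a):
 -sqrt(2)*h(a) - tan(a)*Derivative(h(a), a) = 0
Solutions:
 h(a) = C1/sin(a)^(sqrt(2))


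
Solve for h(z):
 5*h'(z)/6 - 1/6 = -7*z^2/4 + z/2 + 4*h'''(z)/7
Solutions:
 h(z) = C1 + C2*exp(-sqrt(210)*z/12) + C3*exp(sqrt(210)*z/12) - 7*z^3/10 + 3*z^2/10 - 67*z/25


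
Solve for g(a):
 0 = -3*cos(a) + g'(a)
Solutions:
 g(a) = C1 + 3*sin(a)


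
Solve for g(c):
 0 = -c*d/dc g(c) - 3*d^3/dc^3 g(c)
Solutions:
 g(c) = C1 + Integral(C2*airyai(-3^(2/3)*c/3) + C3*airybi(-3^(2/3)*c/3), c)


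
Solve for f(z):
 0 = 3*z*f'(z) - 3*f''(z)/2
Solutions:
 f(z) = C1 + C2*erfi(z)


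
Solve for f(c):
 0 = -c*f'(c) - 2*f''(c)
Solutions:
 f(c) = C1 + C2*erf(c/2)


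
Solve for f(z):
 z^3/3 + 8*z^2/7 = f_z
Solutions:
 f(z) = C1 + z^4/12 + 8*z^3/21


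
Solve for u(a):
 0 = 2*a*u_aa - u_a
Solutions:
 u(a) = C1 + C2*a^(3/2)


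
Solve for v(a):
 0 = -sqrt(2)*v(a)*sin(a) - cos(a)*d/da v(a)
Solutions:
 v(a) = C1*cos(a)^(sqrt(2))


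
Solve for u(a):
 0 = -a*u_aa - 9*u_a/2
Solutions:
 u(a) = C1 + C2/a^(7/2)


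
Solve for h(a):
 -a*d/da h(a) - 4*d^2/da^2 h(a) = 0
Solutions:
 h(a) = C1 + C2*erf(sqrt(2)*a/4)


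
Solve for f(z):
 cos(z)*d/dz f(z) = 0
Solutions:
 f(z) = C1


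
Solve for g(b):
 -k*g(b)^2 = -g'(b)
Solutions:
 g(b) = -1/(C1 + b*k)


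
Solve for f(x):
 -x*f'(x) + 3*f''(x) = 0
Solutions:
 f(x) = C1 + C2*erfi(sqrt(6)*x/6)


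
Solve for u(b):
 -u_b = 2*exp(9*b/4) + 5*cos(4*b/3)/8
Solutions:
 u(b) = C1 - 8*exp(9*b/4)/9 - 15*sin(4*b/3)/32


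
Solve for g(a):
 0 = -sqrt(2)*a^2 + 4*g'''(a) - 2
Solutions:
 g(a) = C1 + C2*a + C3*a^2 + sqrt(2)*a^5/240 + a^3/12


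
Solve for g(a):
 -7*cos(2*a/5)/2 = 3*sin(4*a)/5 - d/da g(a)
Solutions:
 g(a) = C1 + 35*sin(2*a/5)/4 - 3*cos(4*a)/20


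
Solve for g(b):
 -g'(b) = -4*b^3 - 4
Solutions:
 g(b) = C1 + b^4 + 4*b


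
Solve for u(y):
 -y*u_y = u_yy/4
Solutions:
 u(y) = C1 + C2*erf(sqrt(2)*y)


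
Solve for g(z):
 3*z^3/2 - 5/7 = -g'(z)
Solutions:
 g(z) = C1 - 3*z^4/8 + 5*z/7


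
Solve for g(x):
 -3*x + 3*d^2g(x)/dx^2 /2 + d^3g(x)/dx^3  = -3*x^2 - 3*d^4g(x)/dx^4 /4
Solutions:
 g(x) = C1 + C2*x - x^4/6 + 7*x^3/9 - 5*x^2/9 + (C3*sin(sqrt(14)*x/3) + C4*cos(sqrt(14)*x/3))*exp(-2*x/3)


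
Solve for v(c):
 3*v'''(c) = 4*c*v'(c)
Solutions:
 v(c) = C1 + Integral(C2*airyai(6^(2/3)*c/3) + C3*airybi(6^(2/3)*c/3), c)


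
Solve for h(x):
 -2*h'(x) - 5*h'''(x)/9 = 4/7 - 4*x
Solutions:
 h(x) = C1 + C2*sin(3*sqrt(10)*x/5) + C3*cos(3*sqrt(10)*x/5) + x^2 - 2*x/7


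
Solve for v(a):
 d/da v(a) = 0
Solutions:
 v(a) = C1


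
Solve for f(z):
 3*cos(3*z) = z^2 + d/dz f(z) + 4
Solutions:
 f(z) = C1 - z^3/3 - 4*z + sin(3*z)


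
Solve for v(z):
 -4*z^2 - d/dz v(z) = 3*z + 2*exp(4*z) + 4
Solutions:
 v(z) = C1 - 4*z^3/3 - 3*z^2/2 - 4*z - exp(4*z)/2


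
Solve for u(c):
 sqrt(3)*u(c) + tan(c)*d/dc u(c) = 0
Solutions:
 u(c) = C1/sin(c)^(sqrt(3))


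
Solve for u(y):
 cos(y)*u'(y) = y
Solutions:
 u(y) = C1 + Integral(y/cos(y), y)


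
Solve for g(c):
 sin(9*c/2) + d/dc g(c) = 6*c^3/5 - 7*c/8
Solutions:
 g(c) = C1 + 3*c^4/10 - 7*c^2/16 + 2*cos(9*c/2)/9


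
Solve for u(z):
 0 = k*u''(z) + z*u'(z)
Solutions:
 u(z) = C1 + C2*sqrt(k)*erf(sqrt(2)*z*sqrt(1/k)/2)


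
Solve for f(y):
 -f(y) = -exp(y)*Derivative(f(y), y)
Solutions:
 f(y) = C1*exp(-exp(-y))


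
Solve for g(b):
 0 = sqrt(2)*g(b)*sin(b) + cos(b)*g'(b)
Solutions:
 g(b) = C1*cos(b)^(sqrt(2))


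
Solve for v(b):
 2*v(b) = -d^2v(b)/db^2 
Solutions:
 v(b) = C1*sin(sqrt(2)*b) + C2*cos(sqrt(2)*b)


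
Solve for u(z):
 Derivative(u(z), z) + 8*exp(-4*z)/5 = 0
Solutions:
 u(z) = C1 + 2*exp(-4*z)/5


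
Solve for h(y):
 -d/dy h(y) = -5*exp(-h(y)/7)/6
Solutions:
 h(y) = 7*log(C1 + 5*y/42)


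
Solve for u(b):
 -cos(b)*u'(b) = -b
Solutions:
 u(b) = C1 + Integral(b/cos(b), b)


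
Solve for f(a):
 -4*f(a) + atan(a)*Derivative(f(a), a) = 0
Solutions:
 f(a) = C1*exp(4*Integral(1/atan(a), a))


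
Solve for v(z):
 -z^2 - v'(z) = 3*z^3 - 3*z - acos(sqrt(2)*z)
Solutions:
 v(z) = C1 - 3*z^4/4 - z^3/3 + 3*z^2/2 + z*acos(sqrt(2)*z) - sqrt(2)*sqrt(1 - 2*z^2)/2


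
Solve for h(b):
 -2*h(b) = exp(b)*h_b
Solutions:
 h(b) = C1*exp(2*exp(-b))


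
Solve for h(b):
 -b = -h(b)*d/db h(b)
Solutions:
 h(b) = -sqrt(C1 + b^2)
 h(b) = sqrt(C1 + b^2)


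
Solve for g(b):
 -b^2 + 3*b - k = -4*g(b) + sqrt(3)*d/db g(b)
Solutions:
 g(b) = C1*exp(4*sqrt(3)*b/3) + b^2/4 - 3*b/4 + sqrt(3)*b/8 + k/4 - 3*sqrt(3)/16 + 3/32


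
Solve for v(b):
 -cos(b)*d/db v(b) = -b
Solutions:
 v(b) = C1 + Integral(b/cos(b), b)


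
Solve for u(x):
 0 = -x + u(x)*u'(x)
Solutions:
 u(x) = -sqrt(C1 + x^2)
 u(x) = sqrt(C1 + x^2)


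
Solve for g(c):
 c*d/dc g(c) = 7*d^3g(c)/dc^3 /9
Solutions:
 g(c) = C1 + Integral(C2*airyai(21^(2/3)*c/7) + C3*airybi(21^(2/3)*c/7), c)


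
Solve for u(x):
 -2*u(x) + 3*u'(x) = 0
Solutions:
 u(x) = C1*exp(2*x/3)


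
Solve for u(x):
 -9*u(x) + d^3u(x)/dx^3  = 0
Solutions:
 u(x) = C3*exp(3^(2/3)*x) + (C1*sin(3*3^(1/6)*x/2) + C2*cos(3*3^(1/6)*x/2))*exp(-3^(2/3)*x/2)


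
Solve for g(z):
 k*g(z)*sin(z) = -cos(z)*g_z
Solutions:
 g(z) = C1*exp(k*log(cos(z)))


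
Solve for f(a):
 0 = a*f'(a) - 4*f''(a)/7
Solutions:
 f(a) = C1 + C2*erfi(sqrt(14)*a/4)
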